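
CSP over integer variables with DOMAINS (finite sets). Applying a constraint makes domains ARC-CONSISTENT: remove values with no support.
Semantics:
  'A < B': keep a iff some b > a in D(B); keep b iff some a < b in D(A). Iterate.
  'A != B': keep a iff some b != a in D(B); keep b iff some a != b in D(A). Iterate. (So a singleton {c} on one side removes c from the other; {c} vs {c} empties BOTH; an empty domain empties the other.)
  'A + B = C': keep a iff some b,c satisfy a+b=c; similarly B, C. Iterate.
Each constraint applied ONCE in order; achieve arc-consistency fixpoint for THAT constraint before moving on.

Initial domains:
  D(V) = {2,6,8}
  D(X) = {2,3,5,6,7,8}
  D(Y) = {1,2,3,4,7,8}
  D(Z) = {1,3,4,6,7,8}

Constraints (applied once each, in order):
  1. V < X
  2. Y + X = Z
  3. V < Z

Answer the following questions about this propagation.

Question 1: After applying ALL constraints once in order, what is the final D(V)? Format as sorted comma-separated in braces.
Answer: {2,6}

Derivation:
Constraint 1 (V < X) on D(V)={2,6,8} D(X)={2,3,5,6,7,8}: V {2,6,8}->{2,6}; X {2,3,5,6,7,8}->{3,5,6,7,8}
Constraint 2 (Y + X = Z) on D(Y)={1,2,3,4,7,8} D(X)={3,5,6,7,8} D(Z)={1,3,4,6,7,8}: Y {1,2,3,4,7,8}->{1,2,3,4}; X {3,5,6,7,8}->{3,5,6,7}; Z {1,3,4,6,7,8}->{4,6,7,8}
Constraint 3 (V < Z) on D(V)={2,6} D(Z)={4,6,7,8}: no change
So after all 3 constraints: D(V) = {2,6}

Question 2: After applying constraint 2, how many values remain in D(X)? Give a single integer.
Constraint 1 (V < X) on D(V)={2,6,8} D(X)={2,3,5,6,7,8}: V {2,6,8}->{2,6}; X {2,3,5,6,7,8}->{3,5,6,7,8}
Constraint 2 (Y + X = Z) on D(Y)={1,2,3,4,7,8} D(X)={3,5,6,7,8} D(Z)={1,3,4,6,7,8}: Y {1,2,3,4,7,8}->{1,2,3,4}; X {3,5,6,7,8}->{3,5,6,7}; Z {1,3,4,6,7,8}->{4,6,7,8}
So after constraint 2: D(X)={3,5,6,7}, size = 4

Answer: 4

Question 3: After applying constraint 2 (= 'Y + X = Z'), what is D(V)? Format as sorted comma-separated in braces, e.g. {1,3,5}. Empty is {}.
Answer: {2,6}

Derivation:
Constraint 1 (V < X) on D(V)={2,6,8} D(X)={2,3,5,6,7,8}: V {2,6,8}->{2,6}; X {2,3,5,6,7,8}->{3,5,6,7,8}
Constraint 2 (Y + X = Z) on D(Y)={1,2,3,4,7,8} D(X)={3,5,6,7,8} D(Z)={1,3,4,6,7,8}: Y {1,2,3,4,7,8}->{1,2,3,4}; X {3,5,6,7,8}->{3,5,6,7}; Z {1,3,4,6,7,8}->{4,6,7,8}
So after constraint 2: D(V) = {2,6}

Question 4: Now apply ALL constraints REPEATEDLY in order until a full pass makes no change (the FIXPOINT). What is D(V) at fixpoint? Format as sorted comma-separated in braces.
Answer: {2,6}

Derivation:
pass 0 (initial): D(V)={2,6,8}
pass 1: V {2,6,8}->{2,6}; X {2,3,5,6,7,8}->{3,5,6,7}; Y {1,2,3,4,7,8}->{1,2,3,4}; Z {1,3,4,6,7,8}->{4,6,7,8}
pass 2: no change
Fixpoint after 2 passes: D(V) = {2,6}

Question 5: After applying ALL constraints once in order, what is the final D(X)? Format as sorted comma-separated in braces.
Constraint 1 (V < X) on D(V)={2,6,8} D(X)={2,3,5,6,7,8}: V {2,6,8}->{2,6}; X {2,3,5,6,7,8}->{3,5,6,7,8}
Constraint 2 (Y + X = Z) on D(Y)={1,2,3,4,7,8} D(X)={3,5,6,7,8} D(Z)={1,3,4,6,7,8}: Y {1,2,3,4,7,8}->{1,2,3,4}; X {3,5,6,7,8}->{3,5,6,7}; Z {1,3,4,6,7,8}->{4,6,7,8}
Constraint 3 (V < Z) on D(V)={2,6} D(Z)={4,6,7,8}: no change
So after all 3 constraints: D(X) = {3,5,6,7}

Answer: {3,5,6,7}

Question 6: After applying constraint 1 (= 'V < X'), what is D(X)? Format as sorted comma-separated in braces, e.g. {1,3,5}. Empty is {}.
Constraint 1 (V < X) on D(V)={2,6,8} D(X)={2,3,5,6,7,8}: V {2,6,8}->{2,6}; X {2,3,5,6,7,8}->{3,5,6,7,8}
So after constraint 1: D(X) = {3,5,6,7,8}

Answer: {3,5,6,7,8}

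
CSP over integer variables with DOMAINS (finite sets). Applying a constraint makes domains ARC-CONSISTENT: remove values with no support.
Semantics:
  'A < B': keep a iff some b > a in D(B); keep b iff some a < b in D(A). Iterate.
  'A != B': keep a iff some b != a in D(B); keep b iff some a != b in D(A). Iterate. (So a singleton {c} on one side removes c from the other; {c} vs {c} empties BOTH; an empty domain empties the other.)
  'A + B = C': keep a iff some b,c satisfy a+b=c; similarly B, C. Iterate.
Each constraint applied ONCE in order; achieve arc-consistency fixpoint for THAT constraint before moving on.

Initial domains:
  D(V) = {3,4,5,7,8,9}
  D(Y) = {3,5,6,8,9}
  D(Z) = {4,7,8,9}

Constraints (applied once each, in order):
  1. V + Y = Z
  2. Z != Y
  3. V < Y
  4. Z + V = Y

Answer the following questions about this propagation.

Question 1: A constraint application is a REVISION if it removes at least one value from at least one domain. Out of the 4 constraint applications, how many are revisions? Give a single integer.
Answer: 3

Derivation:
Constraint 1 (V + Y = Z) on D(V)={3,4,5,7,8,9} D(Y)={3,5,6,8,9} D(Z)={4,7,8,9}: V {3,4,5,7,8,9}->{3,4,5}; Y {3,5,6,8,9}->{3,5,6}; Z {4,7,8,9}->{7,8,9} => REVISION
Constraint 2 (Z != Y) on D(Z)={7,8,9} D(Y)={3,5,6}: no change => not a revision
Constraint 3 (V < Y) on D(V)={3,4,5} D(Y)={3,5,6}: Y {3,5,6}->{5,6} => REVISION
Constraint 4 (Z + V = Y) on D(Z)={7,8,9} D(V)={3,4,5} D(Y)={5,6}: Z {7,8,9}->{}; V {3,4,5}->{}; Y {5,6}->{} => REVISION
Total revisions = 3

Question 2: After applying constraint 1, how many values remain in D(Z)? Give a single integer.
Answer: 3

Derivation:
Constraint 1 (V + Y = Z) on D(V)={3,4,5,7,8,9} D(Y)={3,5,6,8,9} D(Z)={4,7,8,9}: V {3,4,5,7,8,9}->{3,4,5}; Y {3,5,6,8,9}->{3,5,6}; Z {4,7,8,9}->{7,8,9}
So after constraint 1: D(Z)={7,8,9}, size = 3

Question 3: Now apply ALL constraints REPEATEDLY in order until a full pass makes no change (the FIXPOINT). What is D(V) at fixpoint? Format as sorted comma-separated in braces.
Answer: {}

Derivation:
pass 0 (initial): D(V)={3,4,5,7,8,9}
pass 1: V {3,4,5,7,8,9}->{}; Y {3,5,6,8,9}->{}; Z {4,7,8,9}->{}
pass 2: no change
Fixpoint after 2 passes: D(V) = {}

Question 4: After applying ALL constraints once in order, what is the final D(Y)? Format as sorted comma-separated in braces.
Constraint 1 (V + Y = Z) on D(V)={3,4,5,7,8,9} D(Y)={3,5,6,8,9} D(Z)={4,7,8,9}: V {3,4,5,7,8,9}->{3,4,5}; Y {3,5,6,8,9}->{3,5,6}; Z {4,7,8,9}->{7,8,9}
Constraint 2 (Z != Y) on D(Z)={7,8,9} D(Y)={3,5,6}: no change
Constraint 3 (V < Y) on D(V)={3,4,5} D(Y)={3,5,6}: Y {3,5,6}->{5,6}
Constraint 4 (Z + V = Y) on D(Z)={7,8,9} D(V)={3,4,5} D(Y)={5,6}: Z {7,8,9}->{}; V {3,4,5}->{}; Y {5,6}->{}
So after all 4 constraints: D(Y) = {}

Answer: {}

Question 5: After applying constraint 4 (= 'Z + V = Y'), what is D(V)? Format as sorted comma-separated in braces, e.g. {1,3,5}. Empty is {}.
Constraint 1 (V + Y = Z) on D(V)={3,4,5,7,8,9} D(Y)={3,5,6,8,9} D(Z)={4,7,8,9}: V {3,4,5,7,8,9}->{3,4,5}; Y {3,5,6,8,9}->{3,5,6}; Z {4,7,8,9}->{7,8,9}
Constraint 2 (Z != Y) on D(Z)={7,8,9} D(Y)={3,5,6}: no change
Constraint 3 (V < Y) on D(V)={3,4,5} D(Y)={3,5,6}: Y {3,5,6}->{5,6}
Constraint 4 (Z + V = Y) on D(Z)={7,8,9} D(V)={3,4,5} D(Y)={5,6}: Z {7,8,9}->{}; V {3,4,5}->{}; Y {5,6}->{}
So after constraint 4: D(V) = {}

Answer: {}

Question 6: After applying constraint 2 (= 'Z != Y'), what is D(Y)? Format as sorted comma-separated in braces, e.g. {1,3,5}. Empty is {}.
Constraint 1 (V + Y = Z) on D(V)={3,4,5,7,8,9} D(Y)={3,5,6,8,9} D(Z)={4,7,8,9}: V {3,4,5,7,8,9}->{3,4,5}; Y {3,5,6,8,9}->{3,5,6}; Z {4,7,8,9}->{7,8,9}
Constraint 2 (Z != Y) on D(Z)={7,8,9} D(Y)={3,5,6}: no change
So after constraint 2: D(Y) = {3,5,6}

Answer: {3,5,6}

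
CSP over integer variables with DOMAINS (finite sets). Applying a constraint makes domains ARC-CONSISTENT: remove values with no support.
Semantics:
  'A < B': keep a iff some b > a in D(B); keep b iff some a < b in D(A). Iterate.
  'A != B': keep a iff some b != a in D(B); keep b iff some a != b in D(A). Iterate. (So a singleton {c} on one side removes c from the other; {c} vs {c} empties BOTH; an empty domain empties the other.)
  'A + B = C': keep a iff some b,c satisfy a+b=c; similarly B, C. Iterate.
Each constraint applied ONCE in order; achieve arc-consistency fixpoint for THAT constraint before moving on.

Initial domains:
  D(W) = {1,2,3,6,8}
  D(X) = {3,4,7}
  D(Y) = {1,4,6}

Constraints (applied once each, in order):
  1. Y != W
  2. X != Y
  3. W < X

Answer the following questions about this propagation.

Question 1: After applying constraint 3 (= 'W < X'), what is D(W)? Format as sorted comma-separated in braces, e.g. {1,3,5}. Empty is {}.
Answer: {1,2,3,6}

Derivation:
Constraint 1 (Y != W) on D(Y)={1,4,6} D(W)={1,2,3,6,8}: no change
Constraint 2 (X != Y) on D(X)={3,4,7} D(Y)={1,4,6}: no change
Constraint 3 (W < X) on D(W)={1,2,3,6,8} D(X)={3,4,7}: W {1,2,3,6,8}->{1,2,3,6}
So after constraint 3: D(W) = {1,2,3,6}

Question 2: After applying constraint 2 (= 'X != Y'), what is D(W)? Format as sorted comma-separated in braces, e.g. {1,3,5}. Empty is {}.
Constraint 1 (Y != W) on D(Y)={1,4,6} D(W)={1,2,3,6,8}: no change
Constraint 2 (X != Y) on D(X)={3,4,7} D(Y)={1,4,6}: no change
So after constraint 2: D(W) = {1,2,3,6,8}

Answer: {1,2,3,6,8}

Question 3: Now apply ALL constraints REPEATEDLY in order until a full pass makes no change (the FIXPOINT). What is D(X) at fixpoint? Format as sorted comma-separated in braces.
Answer: {3,4,7}

Derivation:
pass 0 (initial): D(X)={3,4,7}
pass 1: W {1,2,3,6,8}->{1,2,3,6}
pass 2: no change
Fixpoint after 2 passes: D(X) = {3,4,7}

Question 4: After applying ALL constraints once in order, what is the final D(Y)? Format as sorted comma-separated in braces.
Constraint 1 (Y != W) on D(Y)={1,4,6} D(W)={1,2,3,6,8}: no change
Constraint 2 (X != Y) on D(X)={3,4,7} D(Y)={1,4,6}: no change
Constraint 3 (W < X) on D(W)={1,2,3,6,8} D(X)={3,4,7}: W {1,2,3,6,8}->{1,2,3,6}
So after all 3 constraints: D(Y) = {1,4,6}

Answer: {1,4,6}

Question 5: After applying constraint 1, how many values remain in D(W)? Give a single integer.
Constraint 1 (Y != W) on D(Y)={1,4,6} D(W)={1,2,3,6,8}: no change
So after constraint 1: D(W)={1,2,3,6,8}, size = 5

Answer: 5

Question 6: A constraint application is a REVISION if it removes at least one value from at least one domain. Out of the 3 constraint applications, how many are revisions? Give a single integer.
Answer: 1

Derivation:
Constraint 1 (Y != W) on D(Y)={1,4,6} D(W)={1,2,3,6,8}: no change => not a revision
Constraint 2 (X != Y) on D(X)={3,4,7} D(Y)={1,4,6}: no change => not a revision
Constraint 3 (W < X) on D(W)={1,2,3,6,8} D(X)={3,4,7}: W {1,2,3,6,8}->{1,2,3,6} => REVISION
Total revisions = 1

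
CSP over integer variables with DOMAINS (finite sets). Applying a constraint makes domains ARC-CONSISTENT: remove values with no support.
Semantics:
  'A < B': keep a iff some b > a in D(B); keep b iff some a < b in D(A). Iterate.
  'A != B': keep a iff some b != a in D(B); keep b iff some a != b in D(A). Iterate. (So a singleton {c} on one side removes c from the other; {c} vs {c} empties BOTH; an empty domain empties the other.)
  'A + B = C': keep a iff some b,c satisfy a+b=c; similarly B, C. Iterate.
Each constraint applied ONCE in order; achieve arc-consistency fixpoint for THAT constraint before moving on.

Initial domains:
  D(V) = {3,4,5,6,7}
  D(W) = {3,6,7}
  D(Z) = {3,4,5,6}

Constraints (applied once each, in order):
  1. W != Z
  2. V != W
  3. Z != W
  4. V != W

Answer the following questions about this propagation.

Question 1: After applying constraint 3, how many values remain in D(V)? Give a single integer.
Constraint 1 (W != Z) on D(W)={3,6,7} D(Z)={3,4,5,6}: no change
Constraint 2 (V != W) on D(V)={3,4,5,6,7} D(W)={3,6,7}: no change
Constraint 3 (Z != W) on D(Z)={3,4,5,6} D(W)={3,6,7}: no change
So after constraint 3: D(V)={3,4,5,6,7}, size = 5

Answer: 5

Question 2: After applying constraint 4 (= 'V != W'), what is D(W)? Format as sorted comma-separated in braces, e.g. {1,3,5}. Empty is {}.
Constraint 1 (W != Z) on D(W)={3,6,7} D(Z)={3,4,5,6}: no change
Constraint 2 (V != W) on D(V)={3,4,5,6,7} D(W)={3,6,7}: no change
Constraint 3 (Z != W) on D(Z)={3,4,5,6} D(W)={3,6,7}: no change
Constraint 4 (V != W) on D(V)={3,4,5,6,7} D(W)={3,6,7}: no change
So after constraint 4: D(W) = {3,6,7}

Answer: {3,6,7}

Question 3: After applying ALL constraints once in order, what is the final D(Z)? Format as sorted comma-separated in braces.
Constraint 1 (W != Z) on D(W)={3,6,7} D(Z)={3,4,5,6}: no change
Constraint 2 (V != W) on D(V)={3,4,5,6,7} D(W)={3,6,7}: no change
Constraint 3 (Z != W) on D(Z)={3,4,5,6} D(W)={3,6,7}: no change
Constraint 4 (V != W) on D(V)={3,4,5,6,7} D(W)={3,6,7}: no change
So after all 4 constraints: D(Z) = {3,4,5,6}

Answer: {3,4,5,6}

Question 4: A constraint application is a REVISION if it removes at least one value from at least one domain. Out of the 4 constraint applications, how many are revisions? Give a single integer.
Constraint 1 (W != Z) on D(W)={3,6,7} D(Z)={3,4,5,6}: no change => not a revision
Constraint 2 (V != W) on D(V)={3,4,5,6,7} D(W)={3,6,7}: no change => not a revision
Constraint 3 (Z != W) on D(Z)={3,4,5,6} D(W)={3,6,7}: no change => not a revision
Constraint 4 (V != W) on D(V)={3,4,5,6,7} D(W)={3,6,7}: no change => not a revision
Total revisions = 0

Answer: 0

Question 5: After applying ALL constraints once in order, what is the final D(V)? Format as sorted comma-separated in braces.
Answer: {3,4,5,6,7}

Derivation:
Constraint 1 (W != Z) on D(W)={3,6,7} D(Z)={3,4,5,6}: no change
Constraint 2 (V != W) on D(V)={3,4,5,6,7} D(W)={3,6,7}: no change
Constraint 3 (Z != W) on D(Z)={3,4,5,6} D(W)={3,6,7}: no change
Constraint 4 (V != W) on D(V)={3,4,5,6,7} D(W)={3,6,7}: no change
So after all 4 constraints: D(V) = {3,4,5,6,7}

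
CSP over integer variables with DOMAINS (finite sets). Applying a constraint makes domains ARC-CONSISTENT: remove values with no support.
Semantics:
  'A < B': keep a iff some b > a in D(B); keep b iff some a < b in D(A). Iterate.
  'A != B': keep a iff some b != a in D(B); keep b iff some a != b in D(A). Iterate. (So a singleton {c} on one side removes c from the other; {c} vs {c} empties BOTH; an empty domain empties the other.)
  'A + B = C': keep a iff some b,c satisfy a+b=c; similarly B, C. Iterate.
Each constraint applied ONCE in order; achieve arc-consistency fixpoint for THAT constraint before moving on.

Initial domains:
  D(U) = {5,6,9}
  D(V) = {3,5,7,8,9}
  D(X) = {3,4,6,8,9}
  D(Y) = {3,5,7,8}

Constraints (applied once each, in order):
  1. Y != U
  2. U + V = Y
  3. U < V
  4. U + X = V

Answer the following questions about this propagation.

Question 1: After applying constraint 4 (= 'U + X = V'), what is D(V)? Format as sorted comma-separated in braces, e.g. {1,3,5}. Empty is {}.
Constraint 1 (Y != U) on D(Y)={3,5,7,8} D(U)={5,6,9}: no change
Constraint 2 (U + V = Y) on D(U)={5,6,9} D(V)={3,5,7,8,9} D(Y)={3,5,7,8}: U {5,6,9}->{5}; V {3,5,7,8,9}->{3}; Y {3,5,7,8}->{8}
Constraint 3 (U < V) on D(U)={5} D(V)={3}: U {5}->{}; V {3}->{}
Constraint 4 (U + X = V) on D(U)={} D(X)={3,4,6,8,9} D(V)={}: X {3,4,6,8,9}->{}
So after constraint 4: D(V) = {}

Answer: {}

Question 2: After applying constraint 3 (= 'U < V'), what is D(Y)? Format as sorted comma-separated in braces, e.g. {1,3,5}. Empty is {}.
Answer: {8}

Derivation:
Constraint 1 (Y != U) on D(Y)={3,5,7,8} D(U)={5,6,9}: no change
Constraint 2 (U + V = Y) on D(U)={5,6,9} D(V)={3,5,7,8,9} D(Y)={3,5,7,8}: U {5,6,9}->{5}; V {3,5,7,8,9}->{3}; Y {3,5,7,8}->{8}
Constraint 3 (U < V) on D(U)={5} D(V)={3}: U {5}->{}; V {3}->{}
So after constraint 3: D(Y) = {8}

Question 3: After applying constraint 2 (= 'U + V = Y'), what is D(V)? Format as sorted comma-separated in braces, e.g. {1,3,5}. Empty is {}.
Answer: {3}

Derivation:
Constraint 1 (Y != U) on D(Y)={3,5,7,8} D(U)={5,6,9}: no change
Constraint 2 (U + V = Y) on D(U)={5,6,9} D(V)={3,5,7,8,9} D(Y)={3,5,7,8}: U {5,6,9}->{5}; V {3,5,7,8,9}->{3}; Y {3,5,7,8}->{8}
So after constraint 2: D(V) = {3}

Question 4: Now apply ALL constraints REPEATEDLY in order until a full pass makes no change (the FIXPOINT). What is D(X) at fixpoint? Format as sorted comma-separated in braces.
pass 0 (initial): D(X)={3,4,6,8,9}
pass 1: U {5,6,9}->{}; V {3,5,7,8,9}->{}; X {3,4,6,8,9}->{}; Y {3,5,7,8}->{8}
pass 2: Y {8}->{}
pass 3: no change
Fixpoint after 3 passes: D(X) = {}

Answer: {}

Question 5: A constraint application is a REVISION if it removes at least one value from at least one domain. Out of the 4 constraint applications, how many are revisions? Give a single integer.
Answer: 3

Derivation:
Constraint 1 (Y != U) on D(Y)={3,5,7,8} D(U)={5,6,9}: no change => not a revision
Constraint 2 (U + V = Y) on D(U)={5,6,9} D(V)={3,5,7,8,9} D(Y)={3,5,7,8}: U {5,6,9}->{5}; V {3,5,7,8,9}->{3}; Y {3,5,7,8}->{8} => REVISION
Constraint 3 (U < V) on D(U)={5} D(V)={3}: U {5}->{}; V {3}->{} => REVISION
Constraint 4 (U + X = V) on D(U)={} D(X)={3,4,6,8,9} D(V)={}: X {3,4,6,8,9}->{} => REVISION
Total revisions = 3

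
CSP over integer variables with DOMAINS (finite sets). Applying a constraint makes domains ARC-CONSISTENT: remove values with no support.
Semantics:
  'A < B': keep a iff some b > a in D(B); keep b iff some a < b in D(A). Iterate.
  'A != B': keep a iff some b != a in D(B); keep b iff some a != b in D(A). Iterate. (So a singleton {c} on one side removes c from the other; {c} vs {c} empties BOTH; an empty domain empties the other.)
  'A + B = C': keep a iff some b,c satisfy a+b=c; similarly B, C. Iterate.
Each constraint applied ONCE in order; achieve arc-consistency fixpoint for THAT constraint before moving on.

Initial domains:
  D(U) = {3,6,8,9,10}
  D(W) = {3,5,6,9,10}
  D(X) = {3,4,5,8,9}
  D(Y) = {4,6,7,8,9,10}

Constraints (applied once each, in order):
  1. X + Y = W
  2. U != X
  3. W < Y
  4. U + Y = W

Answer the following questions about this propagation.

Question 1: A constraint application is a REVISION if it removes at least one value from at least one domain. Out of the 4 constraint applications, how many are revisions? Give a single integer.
Constraint 1 (X + Y = W) on D(X)={3,4,5,8,9} D(Y)={4,6,7,8,9,10} D(W)={3,5,6,9,10}: X {3,4,5,8,9}->{3,4,5}; Y {4,6,7,8,9,10}->{4,6,7}; W {3,5,6,9,10}->{9,10} => REVISION
Constraint 2 (U != X) on D(U)={3,6,8,9,10} D(X)={3,4,5}: no change => not a revision
Constraint 3 (W < Y) on D(W)={9,10} D(Y)={4,6,7}: W {9,10}->{}; Y {4,6,7}->{} => REVISION
Constraint 4 (U + Y = W) on D(U)={3,6,8,9,10} D(Y)={} D(W)={}: U {3,6,8,9,10}->{} => REVISION
Total revisions = 3

Answer: 3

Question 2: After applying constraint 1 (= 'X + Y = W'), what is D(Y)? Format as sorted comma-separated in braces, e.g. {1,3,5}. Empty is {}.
Answer: {4,6,7}

Derivation:
Constraint 1 (X + Y = W) on D(X)={3,4,5,8,9} D(Y)={4,6,7,8,9,10} D(W)={3,5,6,9,10}: X {3,4,5,8,9}->{3,4,5}; Y {4,6,7,8,9,10}->{4,6,7}; W {3,5,6,9,10}->{9,10}
So after constraint 1: D(Y) = {4,6,7}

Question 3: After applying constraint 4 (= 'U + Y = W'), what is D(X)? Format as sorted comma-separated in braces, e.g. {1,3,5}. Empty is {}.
Answer: {3,4,5}

Derivation:
Constraint 1 (X + Y = W) on D(X)={3,4,5,8,9} D(Y)={4,6,7,8,9,10} D(W)={3,5,6,9,10}: X {3,4,5,8,9}->{3,4,5}; Y {4,6,7,8,9,10}->{4,6,7}; W {3,5,6,9,10}->{9,10}
Constraint 2 (U != X) on D(U)={3,6,8,9,10} D(X)={3,4,5}: no change
Constraint 3 (W < Y) on D(W)={9,10} D(Y)={4,6,7}: W {9,10}->{}; Y {4,6,7}->{}
Constraint 4 (U + Y = W) on D(U)={3,6,8,9,10} D(Y)={} D(W)={}: U {3,6,8,9,10}->{}
So after constraint 4: D(X) = {3,4,5}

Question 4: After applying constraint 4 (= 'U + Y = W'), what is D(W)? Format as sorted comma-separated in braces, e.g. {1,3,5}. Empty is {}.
Constraint 1 (X + Y = W) on D(X)={3,4,5,8,9} D(Y)={4,6,7,8,9,10} D(W)={3,5,6,9,10}: X {3,4,5,8,9}->{3,4,5}; Y {4,6,7,8,9,10}->{4,6,7}; W {3,5,6,9,10}->{9,10}
Constraint 2 (U != X) on D(U)={3,6,8,9,10} D(X)={3,4,5}: no change
Constraint 3 (W < Y) on D(W)={9,10} D(Y)={4,6,7}: W {9,10}->{}; Y {4,6,7}->{}
Constraint 4 (U + Y = W) on D(U)={3,6,8,9,10} D(Y)={} D(W)={}: U {3,6,8,9,10}->{}
So after constraint 4: D(W) = {}

Answer: {}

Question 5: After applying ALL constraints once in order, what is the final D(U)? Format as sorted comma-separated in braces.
Answer: {}

Derivation:
Constraint 1 (X + Y = W) on D(X)={3,4,5,8,9} D(Y)={4,6,7,8,9,10} D(W)={3,5,6,9,10}: X {3,4,5,8,9}->{3,4,5}; Y {4,6,7,8,9,10}->{4,6,7}; W {3,5,6,9,10}->{9,10}
Constraint 2 (U != X) on D(U)={3,6,8,9,10} D(X)={3,4,5}: no change
Constraint 3 (W < Y) on D(W)={9,10} D(Y)={4,6,7}: W {9,10}->{}; Y {4,6,7}->{}
Constraint 4 (U + Y = W) on D(U)={3,6,8,9,10} D(Y)={} D(W)={}: U {3,6,8,9,10}->{}
So after all 4 constraints: D(U) = {}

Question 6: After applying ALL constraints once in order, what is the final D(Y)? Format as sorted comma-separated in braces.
Answer: {}

Derivation:
Constraint 1 (X + Y = W) on D(X)={3,4,5,8,9} D(Y)={4,6,7,8,9,10} D(W)={3,5,6,9,10}: X {3,4,5,8,9}->{3,4,5}; Y {4,6,7,8,9,10}->{4,6,7}; W {3,5,6,9,10}->{9,10}
Constraint 2 (U != X) on D(U)={3,6,8,9,10} D(X)={3,4,5}: no change
Constraint 3 (W < Y) on D(W)={9,10} D(Y)={4,6,7}: W {9,10}->{}; Y {4,6,7}->{}
Constraint 4 (U + Y = W) on D(U)={3,6,8,9,10} D(Y)={} D(W)={}: U {3,6,8,9,10}->{}
So after all 4 constraints: D(Y) = {}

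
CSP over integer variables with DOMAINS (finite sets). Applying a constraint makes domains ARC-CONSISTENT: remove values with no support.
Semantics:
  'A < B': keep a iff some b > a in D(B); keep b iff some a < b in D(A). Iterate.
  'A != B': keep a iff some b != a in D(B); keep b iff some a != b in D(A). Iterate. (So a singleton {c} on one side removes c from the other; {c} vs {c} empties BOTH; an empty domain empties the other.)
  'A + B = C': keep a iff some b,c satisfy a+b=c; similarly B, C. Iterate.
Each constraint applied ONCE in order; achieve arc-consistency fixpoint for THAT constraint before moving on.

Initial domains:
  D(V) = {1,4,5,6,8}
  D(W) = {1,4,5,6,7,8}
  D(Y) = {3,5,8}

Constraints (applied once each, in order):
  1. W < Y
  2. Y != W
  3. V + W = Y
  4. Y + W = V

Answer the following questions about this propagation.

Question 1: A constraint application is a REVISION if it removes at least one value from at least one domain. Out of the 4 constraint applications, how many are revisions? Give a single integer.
Constraint 1 (W < Y) on D(W)={1,4,5,6,7,8} D(Y)={3,5,8}: W {1,4,5,6,7,8}->{1,4,5,6,7} => REVISION
Constraint 2 (Y != W) on D(Y)={3,5,8} D(W)={1,4,5,6,7}: no change => not a revision
Constraint 3 (V + W = Y) on D(V)={1,4,5,6,8} D(W)={1,4,5,6,7} D(Y)={3,5,8}: V {1,4,5,6,8}->{1,4}; W {1,4,5,6,7}->{1,4,7}; Y {3,5,8}->{5,8} => REVISION
Constraint 4 (Y + W = V) on D(Y)={5,8} D(W)={1,4,7} D(V)={1,4}: Y {5,8}->{}; W {1,4,7}->{}; V {1,4}->{} => REVISION
Total revisions = 3

Answer: 3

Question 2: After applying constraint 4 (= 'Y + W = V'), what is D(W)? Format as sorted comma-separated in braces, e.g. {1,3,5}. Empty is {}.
Constraint 1 (W < Y) on D(W)={1,4,5,6,7,8} D(Y)={3,5,8}: W {1,4,5,6,7,8}->{1,4,5,6,7}
Constraint 2 (Y != W) on D(Y)={3,5,8} D(W)={1,4,5,6,7}: no change
Constraint 3 (V + W = Y) on D(V)={1,4,5,6,8} D(W)={1,4,5,6,7} D(Y)={3,5,8}: V {1,4,5,6,8}->{1,4}; W {1,4,5,6,7}->{1,4,7}; Y {3,5,8}->{5,8}
Constraint 4 (Y + W = V) on D(Y)={5,8} D(W)={1,4,7} D(V)={1,4}: Y {5,8}->{}; W {1,4,7}->{}; V {1,4}->{}
So after constraint 4: D(W) = {}

Answer: {}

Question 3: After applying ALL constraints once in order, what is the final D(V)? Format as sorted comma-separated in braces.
Constraint 1 (W < Y) on D(W)={1,4,5,6,7,8} D(Y)={3,5,8}: W {1,4,5,6,7,8}->{1,4,5,6,7}
Constraint 2 (Y != W) on D(Y)={3,5,8} D(W)={1,4,5,6,7}: no change
Constraint 3 (V + W = Y) on D(V)={1,4,5,6,8} D(W)={1,4,5,6,7} D(Y)={3,5,8}: V {1,4,5,6,8}->{1,4}; W {1,4,5,6,7}->{1,4,7}; Y {3,5,8}->{5,8}
Constraint 4 (Y + W = V) on D(Y)={5,8} D(W)={1,4,7} D(V)={1,4}: Y {5,8}->{}; W {1,4,7}->{}; V {1,4}->{}
So after all 4 constraints: D(V) = {}

Answer: {}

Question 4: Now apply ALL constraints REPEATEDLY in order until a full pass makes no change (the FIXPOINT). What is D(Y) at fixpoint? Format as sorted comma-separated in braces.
Answer: {}

Derivation:
pass 0 (initial): D(Y)={3,5,8}
pass 1: V {1,4,5,6,8}->{}; W {1,4,5,6,7,8}->{}; Y {3,5,8}->{}
pass 2: no change
Fixpoint after 2 passes: D(Y) = {}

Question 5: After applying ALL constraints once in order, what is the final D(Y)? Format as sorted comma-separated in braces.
Constraint 1 (W < Y) on D(W)={1,4,5,6,7,8} D(Y)={3,5,8}: W {1,4,5,6,7,8}->{1,4,5,6,7}
Constraint 2 (Y != W) on D(Y)={3,5,8} D(W)={1,4,5,6,7}: no change
Constraint 3 (V + W = Y) on D(V)={1,4,5,6,8} D(W)={1,4,5,6,7} D(Y)={3,5,8}: V {1,4,5,6,8}->{1,4}; W {1,4,5,6,7}->{1,4,7}; Y {3,5,8}->{5,8}
Constraint 4 (Y + W = V) on D(Y)={5,8} D(W)={1,4,7} D(V)={1,4}: Y {5,8}->{}; W {1,4,7}->{}; V {1,4}->{}
So after all 4 constraints: D(Y) = {}

Answer: {}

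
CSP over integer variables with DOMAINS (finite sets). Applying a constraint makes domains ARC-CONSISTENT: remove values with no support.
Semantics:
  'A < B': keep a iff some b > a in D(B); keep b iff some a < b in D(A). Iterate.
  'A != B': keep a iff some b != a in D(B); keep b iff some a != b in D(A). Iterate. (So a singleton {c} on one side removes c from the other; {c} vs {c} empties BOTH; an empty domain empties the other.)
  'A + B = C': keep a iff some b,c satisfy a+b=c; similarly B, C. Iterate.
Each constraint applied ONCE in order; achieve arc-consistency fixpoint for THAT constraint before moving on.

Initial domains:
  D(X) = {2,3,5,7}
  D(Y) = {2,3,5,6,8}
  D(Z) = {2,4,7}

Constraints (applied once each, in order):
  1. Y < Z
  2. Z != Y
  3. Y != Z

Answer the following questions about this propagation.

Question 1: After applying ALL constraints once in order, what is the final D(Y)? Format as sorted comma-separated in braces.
Constraint 1 (Y < Z) on D(Y)={2,3,5,6,8} D(Z)={2,4,7}: Y {2,3,5,6,8}->{2,3,5,6}; Z {2,4,7}->{4,7}
Constraint 2 (Z != Y) on D(Z)={4,7} D(Y)={2,3,5,6}: no change
Constraint 3 (Y != Z) on D(Y)={2,3,5,6} D(Z)={4,7}: no change
So after all 3 constraints: D(Y) = {2,3,5,6}

Answer: {2,3,5,6}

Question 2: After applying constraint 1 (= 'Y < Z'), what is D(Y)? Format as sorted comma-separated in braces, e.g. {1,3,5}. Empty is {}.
Constraint 1 (Y < Z) on D(Y)={2,3,5,6,8} D(Z)={2,4,7}: Y {2,3,5,6,8}->{2,3,5,6}; Z {2,4,7}->{4,7}
So after constraint 1: D(Y) = {2,3,5,6}

Answer: {2,3,5,6}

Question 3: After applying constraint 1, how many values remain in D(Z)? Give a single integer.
Constraint 1 (Y < Z) on D(Y)={2,3,5,6,8} D(Z)={2,4,7}: Y {2,3,5,6,8}->{2,3,5,6}; Z {2,4,7}->{4,7}
So after constraint 1: D(Z)={4,7}, size = 2

Answer: 2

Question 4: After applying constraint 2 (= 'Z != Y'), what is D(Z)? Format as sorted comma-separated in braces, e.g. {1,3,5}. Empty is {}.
Answer: {4,7}

Derivation:
Constraint 1 (Y < Z) on D(Y)={2,3,5,6,8} D(Z)={2,4,7}: Y {2,3,5,6,8}->{2,3,5,6}; Z {2,4,7}->{4,7}
Constraint 2 (Z != Y) on D(Z)={4,7} D(Y)={2,3,5,6}: no change
So after constraint 2: D(Z) = {4,7}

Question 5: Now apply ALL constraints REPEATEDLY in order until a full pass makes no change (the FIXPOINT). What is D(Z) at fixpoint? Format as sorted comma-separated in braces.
Answer: {4,7}

Derivation:
pass 0 (initial): D(Z)={2,4,7}
pass 1: Y {2,3,5,6,8}->{2,3,5,6}; Z {2,4,7}->{4,7}
pass 2: no change
Fixpoint after 2 passes: D(Z) = {4,7}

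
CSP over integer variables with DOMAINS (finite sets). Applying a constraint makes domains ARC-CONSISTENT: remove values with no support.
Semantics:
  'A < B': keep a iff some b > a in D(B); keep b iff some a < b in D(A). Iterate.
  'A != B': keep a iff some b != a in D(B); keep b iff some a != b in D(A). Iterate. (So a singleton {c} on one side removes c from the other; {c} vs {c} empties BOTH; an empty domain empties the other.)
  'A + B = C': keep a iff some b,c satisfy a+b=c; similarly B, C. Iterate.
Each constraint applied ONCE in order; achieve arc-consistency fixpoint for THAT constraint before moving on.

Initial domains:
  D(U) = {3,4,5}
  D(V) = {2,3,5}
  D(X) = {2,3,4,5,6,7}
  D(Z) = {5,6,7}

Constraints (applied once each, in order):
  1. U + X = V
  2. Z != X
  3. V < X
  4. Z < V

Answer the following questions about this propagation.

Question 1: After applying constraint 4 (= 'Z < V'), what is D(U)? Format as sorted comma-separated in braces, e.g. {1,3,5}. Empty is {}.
Answer: {3}

Derivation:
Constraint 1 (U + X = V) on D(U)={3,4,5} D(X)={2,3,4,5,6,7} D(V)={2,3,5}: U {3,4,5}->{3}; X {2,3,4,5,6,7}->{2}; V {2,3,5}->{5}
Constraint 2 (Z != X) on D(Z)={5,6,7} D(X)={2}: no change
Constraint 3 (V < X) on D(V)={5} D(X)={2}: V {5}->{}; X {2}->{}
Constraint 4 (Z < V) on D(Z)={5,6,7} D(V)={}: Z {5,6,7}->{}
So after constraint 4: D(U) = {3}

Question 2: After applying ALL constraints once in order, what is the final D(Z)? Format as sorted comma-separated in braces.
Constraint 1 (U + X = V) on D(U)={3,4,5} D(X)={2,3,4,5,6,7} D(V)={2,3,5}: U {3,4,5}->{3}; X {2,3,4,5,6,7}->{2}; V {2,3,5}->{5}
Constraint 2 (Z != X) on D(Z)={5,6,7} D(X)={2}: no change
Constraint 3 (V < X) on D(V)={5} D(X)={2}: V {5}->{}; X {2}->{}
Constraint 4 (Z < V) on D(Z)={5,6,7} D(V)={}: Z {5,6,7}->{}
So after all 4 constraints: D(Z) = {}

Answer: {}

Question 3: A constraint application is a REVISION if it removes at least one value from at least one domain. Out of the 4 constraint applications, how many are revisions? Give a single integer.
Constraint 1 (U + X = V) on D(U)={3,4,5} D(X)={2,3,4,5,6,7} D(V)={2,3,5}: U {3,4,5}->{3}; X {2,3,4,5,6,7}->{2}; V {2,3,5}->{5} => REVISION
Constraint 2 (Z != X) on D(Z)={5,6,7} D(X)={2}: no change => not a revision
Constraint 3 (V < X) on D(V)={5} D(X)={2}: V {5}->{}; X {2}->{} => REVISION
Constraint 4 (Z < V) on D(Z)={5,6,7} D(V)={}: Z {5,6,7}->{} => REVISION
Total revisions = 3

Answer: 3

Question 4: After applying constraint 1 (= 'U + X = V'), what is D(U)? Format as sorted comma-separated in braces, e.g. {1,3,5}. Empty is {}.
Answer: {3}

Derivation:
Constraint 1 (U + X = V) on D(U)={3,4,5} D(X)={2,3,4,5,6,7} D(V)={2,3,5}: U {3,4,5}->{3}; X {2,3,4,5,6,7}->{2}; V {2,3,5}->{5}
So after constraint 1: D(U) = {3}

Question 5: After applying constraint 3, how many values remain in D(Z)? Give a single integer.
Constraint 1 (U + X = V) on D(U)={3,4,5} D(X)={2,3,4,5,6,7} D(V)={2,3,5}: U {3,4,5}->{3}; X {2,3,4,5,6,7}->{2}; V {2,3,5}->{5}
Constraint 2 (Z != X) on D(Z)={5,6,7} D(X)={2}: no change
Constraint 3 (V < X) on D(V)={5} D(X)={2}: V {5}->{}; X {2}->{}
So after constraint 3: D(Z)={5,6,7}, size = 3

Answer: 3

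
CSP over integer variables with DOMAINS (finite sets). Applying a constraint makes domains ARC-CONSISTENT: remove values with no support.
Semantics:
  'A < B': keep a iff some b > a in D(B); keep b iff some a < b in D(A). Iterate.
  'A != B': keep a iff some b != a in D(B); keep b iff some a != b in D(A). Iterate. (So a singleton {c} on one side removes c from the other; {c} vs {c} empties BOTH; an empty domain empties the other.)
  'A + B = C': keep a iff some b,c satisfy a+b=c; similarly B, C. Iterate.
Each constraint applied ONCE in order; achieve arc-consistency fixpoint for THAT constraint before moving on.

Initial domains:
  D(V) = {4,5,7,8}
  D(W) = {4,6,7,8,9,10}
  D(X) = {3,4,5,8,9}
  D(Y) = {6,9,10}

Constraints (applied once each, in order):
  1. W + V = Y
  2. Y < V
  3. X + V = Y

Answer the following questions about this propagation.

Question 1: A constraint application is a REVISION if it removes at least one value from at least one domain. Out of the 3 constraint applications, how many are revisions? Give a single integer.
Constraint 1 (W + V = Y) on D(W)={4,6,7,8,9,10} D(V)={4,5,7,8} D(Y)={6,9,10}: W {4,6,7,8,9,10}->{4,6}; V {4,5,7,8}->{4,5}; Y {6,9,10}->{9,10} => REVISION
Constraint 2 (Y < V) on D(Y)={9,10} D(V)={4,5}: Y {9,10}->{}; V {4,5}->{} => REVISION
Constraint 3 (X + V = Y) on D(X)={3,4,5,8,9} D(V)={} D(Y)={}: X {3,4,5,8,9}->{} => REVISION
Total revisions = 3

Answer: 3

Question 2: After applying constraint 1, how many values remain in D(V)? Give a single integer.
Constraint 1 (W + V = Y) on D(W)={4,6,7,8,9,10} D(V)={4,5,7,8} D(Y)={6,9,10}: W {4,6,7,8,9,10}->{4,6}; V {4,5,7,8}->{4,5}; Y {6,9,10}->{9,10}
So after constraint 1: D(V)={4,5}, size = 2

Answer: 2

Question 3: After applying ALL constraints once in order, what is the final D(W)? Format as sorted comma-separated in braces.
Constraint 1 (W + V = Y) on D(W)={4,6,7,8,9,10} D(V)={4,5,7,8} D(Y)={6,9,10}: W {4,6,7,8,9,10}->{4,6}; V {4,5,7,8}->{4,5}; Y {6,9,10}->{9,10}
Constraint 2 (Y < V) on D(Y)={9,10} D(V)={4,5}: Y {9,10}->{}; V {4,5}->{}
Constraint 3 (X + V = Y) on D(X)={3,4,5,8,9} D(V)={} D(Y)={}: X {3,4,5,8,9}->{}
So after all 3 constraints: D(W) = {4,6}

Answer: {4,6}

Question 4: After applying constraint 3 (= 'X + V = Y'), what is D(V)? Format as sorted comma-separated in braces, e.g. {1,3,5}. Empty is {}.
Answer: {}

Derivation:
Constraint 1 (W + V = Y) on D(W)={4,6,7,8,9,10} D(V)={4,5,7,8} D(Y)={6,9,10}: W {4,6,7,8,9,10}->{4,6}; V {4,5,7,8}->{4,5}; Y {6,9,10}->{9,10}
Constraint 2 (Y < V) on D(Y)={9,10} D(V)={4,5}: Y {9,10}->{}; V {4,5}->{}
Constraint 3 (X + V = Y) on D(X)={3,4,5,8,9} D(V)={} D(Y)={}: X {3,4,5,8,9}->{}
So after constraint 3: D(V) = {}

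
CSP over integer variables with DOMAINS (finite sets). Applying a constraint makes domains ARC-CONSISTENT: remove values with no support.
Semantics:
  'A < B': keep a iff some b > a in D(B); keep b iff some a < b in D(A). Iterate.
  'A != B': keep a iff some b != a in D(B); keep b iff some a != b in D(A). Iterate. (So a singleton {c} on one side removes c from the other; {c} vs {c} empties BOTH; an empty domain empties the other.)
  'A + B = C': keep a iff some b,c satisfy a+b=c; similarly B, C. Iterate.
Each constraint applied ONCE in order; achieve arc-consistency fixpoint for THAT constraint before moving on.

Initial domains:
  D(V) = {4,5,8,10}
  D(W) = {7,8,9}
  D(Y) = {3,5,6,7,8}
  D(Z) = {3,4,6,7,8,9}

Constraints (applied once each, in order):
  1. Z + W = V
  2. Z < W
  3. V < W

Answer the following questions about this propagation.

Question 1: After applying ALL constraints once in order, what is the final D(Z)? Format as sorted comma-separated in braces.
Answer: {3}

Derivation:
Constraint 1 (Z + W = V) on D(Z)={3,4,6,7,8,9} D(W)={7,8,9} D(V)={4,5,8,10}: Z {3,4,6,7,8,9}->{3}; W {7,8,9}->{7}; V {4,5,8,10}->{10}
Constraint 2 (Z < W) on D(Z)={3} D(W)={7}: no change
Constraint 3 (V < W) on D(V)={10} D(W)={7}: V {10}->{}; W {7}->{}
So after all 3 constraints: D(Z) = {3}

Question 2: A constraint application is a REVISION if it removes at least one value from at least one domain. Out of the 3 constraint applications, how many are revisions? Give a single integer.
Answer: 2

Derivation:
Constraint 1 (Z + W = V) on D(Z)={3,4,6,7,8,9} D(W)={7,8,9} D(V)={4,5,8,10}: Z {3,4,6,7,8,9}->{3}; W {7,8,9}->{7}; V {4,5,8,10}->{10} => REVISION
Constraint 2 (Z < W) on D(Z)={3} D(W)={7}: no change => not a revision
Constraint 3 (V < W) on D(V)={10} D(W)={7}: V {10}->{}; W {7}->{} => REVISION
Total revisions = 2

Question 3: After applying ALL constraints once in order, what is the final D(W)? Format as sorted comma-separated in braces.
Constraint 1 (Z + W = V) on D(Z)={3,4,6,7,8,9} D(W)={7,8,9} D(V)={4,5,8,10}: Z {3,4,6,7,8,9}->{3}; W {7,8,9}->{7}; V {4,5,8,10}->{10}
Constraint 2 (Z < W) on D(Z)={3} D(W)={7}: no change
Constraint 3 (V < W) on D(V)={10} D(W)={7}: V {10}->{}; W {7}->{}
So after all 3 constraints: D(W) = {}

Answer: {}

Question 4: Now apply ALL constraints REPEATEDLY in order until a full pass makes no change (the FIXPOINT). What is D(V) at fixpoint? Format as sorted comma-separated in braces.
Answer: {}

Derivation:
pass 0 (initial): D(V)={4,5,8,10}
pass 1: V {4,5,8,10}->{}; W {7,8,9}->{}; Z {3,4,6,7,8,9}->{3}
pass 2: Z {3}->{}
pass 3: no change
Fixpoint after 3 passes: D(V) = {}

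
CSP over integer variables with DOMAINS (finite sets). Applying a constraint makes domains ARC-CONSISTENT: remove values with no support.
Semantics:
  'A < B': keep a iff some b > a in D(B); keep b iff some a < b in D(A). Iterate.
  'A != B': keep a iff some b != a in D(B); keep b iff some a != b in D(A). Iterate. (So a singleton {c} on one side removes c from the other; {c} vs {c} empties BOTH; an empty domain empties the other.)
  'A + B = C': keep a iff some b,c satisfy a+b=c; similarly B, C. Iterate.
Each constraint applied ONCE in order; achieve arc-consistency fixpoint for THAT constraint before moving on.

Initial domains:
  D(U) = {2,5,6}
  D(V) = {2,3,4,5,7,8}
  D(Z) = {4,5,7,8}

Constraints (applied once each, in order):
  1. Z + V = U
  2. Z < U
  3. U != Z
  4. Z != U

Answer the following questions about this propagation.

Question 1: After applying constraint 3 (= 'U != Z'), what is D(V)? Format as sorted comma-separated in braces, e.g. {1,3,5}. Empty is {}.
Answer: {2}

Derivation:
Constraint 1 (Z + V = U) on D(Z)={4,5,7,8} D(V)={2,3,4,5,7,8} D(U)={2,5,6}: Z {4,5,7,8}->{4}; V {2,3,4,5,7,8}->{2}; U {2,5,6}->{6}
Constraint 2 (Z < U) on D(Z)={4} D(U)={6}: no change
Constraint 3 (U != Z) on D(U)={6} D(Z)={4}: no change
So after constraint 3: D(V) = {2}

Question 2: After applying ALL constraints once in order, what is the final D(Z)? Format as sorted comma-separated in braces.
Constraint 1 (Z + V = U) on D(Z)={4,5,7,8} D(V)={2,3,4,5,7,8} D(U)={2,5,6}: Z {4,5,7,8}->{4}; V {2,3,4,5,7,8}->{2}; U {2,5,6}->{6}
Constraint 2 (Z < U) on D(Z)={4} D(U)={6}: no change
Constraint 3 (U != Z) on D(U)={6} D(Z)={4}: no change
Constraint 4 (Z != U) on D(Z)={4} D(U)={6}: no change
So after all 4 constraints: D(Z) = {4}

Answer: {4}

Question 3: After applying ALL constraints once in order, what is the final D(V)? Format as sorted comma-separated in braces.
Answer: {2}

Derivation:
Constraint 1 (Z + V = U) on D(Z)={4,5,7,8} D(V)={2,3,4,5,7,8} D(U)={2,5,6}: Z {4,5,7,8}->{4}; V {2,3,4,5,7,8}->{2}; U {2,5,6}->{6}
Constraint 2 (Z < U) on D(Z)={4} D(U)={6}: no change
Constraint 3 (U != Z) on D(U)={6} D(Z)={4}: no change
Constraint 4 (Z != U) on D(Z)={4} D(U)={6}: no change
So after all 4 constraints: D(V) = {2}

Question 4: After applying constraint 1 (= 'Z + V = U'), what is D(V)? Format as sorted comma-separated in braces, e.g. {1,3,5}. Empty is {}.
Constraint 1 (Z + V = U) on D(Z)={4,5,7,8} D(V)={2,3,4,5,7,8} D(U)={2,5,6}: Z {4,5,7,8}->{4}; V {2,3,4,5,7,8}->{2}; U {2,5,6}->{6}
So after constraint 1: D(V) = {2}

Answer: {2}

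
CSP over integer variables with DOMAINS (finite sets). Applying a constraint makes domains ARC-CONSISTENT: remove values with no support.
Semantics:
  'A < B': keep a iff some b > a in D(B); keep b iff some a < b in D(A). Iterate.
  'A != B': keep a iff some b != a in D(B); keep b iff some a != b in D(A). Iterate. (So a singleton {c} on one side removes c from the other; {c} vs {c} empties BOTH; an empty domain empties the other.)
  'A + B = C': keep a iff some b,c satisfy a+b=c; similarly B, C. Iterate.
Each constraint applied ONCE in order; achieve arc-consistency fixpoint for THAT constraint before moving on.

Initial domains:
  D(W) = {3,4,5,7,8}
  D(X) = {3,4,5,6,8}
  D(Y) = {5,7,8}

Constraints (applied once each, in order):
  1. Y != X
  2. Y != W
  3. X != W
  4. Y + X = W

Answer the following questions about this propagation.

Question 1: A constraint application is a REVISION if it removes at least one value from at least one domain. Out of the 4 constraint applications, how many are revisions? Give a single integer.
Constraint 1 (Y != X) on D(Y)={5,7,8} D(X)={3,4,5,6,8}: no change => not a revision
Constraint 2 (Y != W) on D(Y)={5,7,8} D(W)={3,4,5,7,8}: no change => not a revision
Constraint 3 (X != W) on D(X)={3,4,5,6,8} D(W)={3,4,5,7,8}: no change => not a revision
Constraint 4 (Y + X = W) on D(Y)={5,7,8} D(X)={3,4,5,6,8} D(W)={3,4,5,7,8}: Y {5,7,8}->{5}; X {3,4,5,6,8}->{3}; W {3,4,5,7,8}->{8} => REVISION
Total revisions = 1

Answer: 1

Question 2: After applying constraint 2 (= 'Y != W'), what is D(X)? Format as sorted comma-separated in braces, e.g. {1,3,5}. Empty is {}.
Answer: {3,4,5,6,8}

Derivation:
Constraint 1 (Y != X) on D(Y)={5,7,8} D(X)={3,4,5,6,8}: no change
Constraint 2 (Y != W) on D(Y)={5,7,8} D(W)={3,4,5,7,8}: no change
So after constraint 2: D(X) = {3,4,5,6,8}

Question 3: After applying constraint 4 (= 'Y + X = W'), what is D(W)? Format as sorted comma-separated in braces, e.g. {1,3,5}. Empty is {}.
Constraint 1 (Y != X) on D(Y)={5,7,8} D(X)={3,4,5,6,8}: no change
Constraint 2 (Y != W) on D(Y)={5,7,8} D(W)={3,4,5,7,8}: no change
Constraint 3 (X != W) on D(X)={3,4,5,6,8} D(W)={3,4,5,7,8}: no change
Constraint 4 (Y + X = W) on D(Y)={5,7,8} D(X)={3,4,5,6,8} D(W)={3,4,5,7,8}: Y {5,7,8}->{5}; X {3,4,5,6,8}->{3}; W {3,4,5,7,8}->{8}
So after constraint 4: D(W) = {8}

Answer: {8}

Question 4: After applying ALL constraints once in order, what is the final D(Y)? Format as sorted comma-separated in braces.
Answer: {5}

Derivation:
Constraint 1 (Y != X) on D(Y)={5,7,8} D(X)={3,4,5,6,8}: no change
Constraint 2 (Y != W) on D(Y)={5,7,8} D(W)={3,4,5,7,8}: no change
Constraint 3 (X != W) on D(X)={3,4,5,6,8} D(W)={3,4,5,7,8}: no change
Constraint 4 (Y + X = W) on D(Y)={5,7,8} D(X)={3,4,5,6,8} D(W)={3,4,5,7,8}: Y {5,7,8}->{5}; X {3,4,5,6,8}->{3}; W {3,4,5,7,8}->{8}
So after all 4 constraints: D(Y) = {5}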